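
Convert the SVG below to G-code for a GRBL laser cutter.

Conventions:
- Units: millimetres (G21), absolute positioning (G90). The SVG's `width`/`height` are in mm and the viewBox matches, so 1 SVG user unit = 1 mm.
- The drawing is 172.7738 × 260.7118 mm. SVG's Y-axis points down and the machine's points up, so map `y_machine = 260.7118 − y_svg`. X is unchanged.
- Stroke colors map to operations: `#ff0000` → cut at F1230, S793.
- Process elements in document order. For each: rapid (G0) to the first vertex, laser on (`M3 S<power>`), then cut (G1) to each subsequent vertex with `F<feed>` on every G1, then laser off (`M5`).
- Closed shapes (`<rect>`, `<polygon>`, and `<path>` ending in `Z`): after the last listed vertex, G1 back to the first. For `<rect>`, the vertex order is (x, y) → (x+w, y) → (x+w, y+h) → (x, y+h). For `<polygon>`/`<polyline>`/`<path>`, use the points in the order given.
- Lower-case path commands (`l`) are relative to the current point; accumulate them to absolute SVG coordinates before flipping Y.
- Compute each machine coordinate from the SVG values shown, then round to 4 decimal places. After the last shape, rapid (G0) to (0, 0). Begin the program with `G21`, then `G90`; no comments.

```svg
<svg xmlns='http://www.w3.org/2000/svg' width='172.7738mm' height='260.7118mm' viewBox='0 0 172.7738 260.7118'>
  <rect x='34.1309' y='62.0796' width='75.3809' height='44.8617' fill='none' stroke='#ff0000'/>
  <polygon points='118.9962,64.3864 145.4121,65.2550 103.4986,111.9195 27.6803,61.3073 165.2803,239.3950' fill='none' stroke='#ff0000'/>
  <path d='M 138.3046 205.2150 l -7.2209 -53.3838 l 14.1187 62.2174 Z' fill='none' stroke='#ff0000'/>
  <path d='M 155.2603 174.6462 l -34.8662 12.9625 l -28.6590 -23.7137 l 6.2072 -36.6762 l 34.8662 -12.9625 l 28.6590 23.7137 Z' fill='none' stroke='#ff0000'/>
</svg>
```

G21
G90
G0 X34.1309 Y198.6322
M3 S793
G1 X109.5118 Y198.6322 F1230
G1 X109.5118 Y153.7705 F1230
G1 X34.1309 Y153.7705 F1230
G1 X34.1309 Y198.6322 F1230
M5
G0 X118.9962 Y196.3254
M3 S793
G1 X145.4121 Y195.4568 F1230
G1 X103.4986 Y148.7923 F1230
G1 X27.6803 Y199.4045 F1230
G1 X165.2803 Y21.3168 F1230
G1 X118.9962 Y196.3254 F1230
M5
G0 X138.3046 Y55.4968
M3 S793
G1 X131.0837 Y108.8806 F1230
G1 X145.2024 Y46.6632 F1230
G1 X138.3046 Y55.4968 F1230
M5
G0 X155.2603 Y86.0656
M3 S793
G1 X120.3941 Y73.1031 F1230
G1 X91.7351 Y96.8168 F1230
G1 X97.9423 Y133.4930 F1230
G1 X132.8085 Y146.4555 F1230
G1 X161.4675 Y122.7418 F1230
G1 X155.2603 Y86.0656 F1230
M5
G0 X0.0000 Y0.0000

viewBox `0 0 172.7738 260.7118` with mm width/height → 1 unit = 1 mm. Flip: y_m = 260.7118 − y_svg.

**Shape 1** — `<rect>` rectangle, stroke `#ff0000` → cut (S793, F1230). Machine vertices: (34.1309,198.6322) → (109.5118,198.6322) → (109.5118,153.7705) → (34.1309,153.7705) → (34.1309,198.6322). Closed: final G1 returns to the first vertex.

**Shape 2** — `<polygon>` closed polygon, stroke `#ff0000` → cut (S793, F1230). Machine vertices: (118.9962,196.3254) → (145.4121,195.4568) → (103.4986,148.7923) → (27.6803,199.4045) → (165.2803,21.3168) → (118.9962,196.3254). Closed: final G1 returns to the first vertex.

**Shape 3** — `<path>` closed polygon, stroke `#ff0000` → cut (S793, F1230). Machine vertices: (138.3046,55.4968) → (131.0837,108.8806) → (145.2024,46.6632) → (138.3046,55.4968). Closed: final G1 returns to the first vertex.

**Shape 4** — `<path>` regular polygon, stroke `#ff0000` → cut (S793, F1230). Machine vertices: (155.2603,86.0656) → (120.3941,73.1031) → (91.7351,96.8168) → (97.9423,133.4930) → (132.8085,146.4555) → (161.4675,122.7418) → (155.2603,86.0656). Closed: final G1 returns to the first vertex.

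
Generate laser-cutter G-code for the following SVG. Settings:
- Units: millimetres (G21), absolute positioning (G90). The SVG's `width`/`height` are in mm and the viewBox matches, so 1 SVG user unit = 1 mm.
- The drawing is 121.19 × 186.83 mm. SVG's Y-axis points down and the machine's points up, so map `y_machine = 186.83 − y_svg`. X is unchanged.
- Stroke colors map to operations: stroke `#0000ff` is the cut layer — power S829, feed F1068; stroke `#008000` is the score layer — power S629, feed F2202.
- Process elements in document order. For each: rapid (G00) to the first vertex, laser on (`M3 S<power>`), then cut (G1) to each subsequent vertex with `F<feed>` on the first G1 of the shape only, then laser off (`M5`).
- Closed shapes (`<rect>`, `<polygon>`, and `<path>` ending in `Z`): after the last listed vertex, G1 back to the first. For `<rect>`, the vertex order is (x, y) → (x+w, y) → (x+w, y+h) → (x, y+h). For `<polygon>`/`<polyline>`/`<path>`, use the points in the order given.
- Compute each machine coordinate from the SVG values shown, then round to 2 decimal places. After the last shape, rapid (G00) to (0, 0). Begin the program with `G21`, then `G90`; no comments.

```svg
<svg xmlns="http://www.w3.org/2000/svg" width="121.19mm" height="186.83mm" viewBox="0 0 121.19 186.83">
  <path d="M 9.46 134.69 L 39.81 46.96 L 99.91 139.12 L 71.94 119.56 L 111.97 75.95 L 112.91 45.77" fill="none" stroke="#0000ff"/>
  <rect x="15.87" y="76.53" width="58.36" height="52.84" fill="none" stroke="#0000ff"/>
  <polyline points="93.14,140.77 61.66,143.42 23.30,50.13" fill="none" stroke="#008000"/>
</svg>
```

G21
G90
G00 X9.46 Y52.14
M3 S829
G1 X39.81 Y139.87 F1068
G1 X99.91 Y47.71
G1 X71.94 Y67.27
G1 X111.97 Y110.88
G1 X112.91 Y141.06
M5
G00 X15.87 Y110.30
M3 S829
G1 X74.23 Y110.30 F1068
G1 X74.23 Y57.46
G1 X15.87 Y57.46
G1 X15.87 Y110.30
M5
G00 X93.14 Y46.06
M3 S629
G1 X61.66 Y43.41 F2202
G1 X23.30 Y136.70
M5
G00 X0.00 Y0.00

Since the viewBox matches the mm dimensions, user units are millimetres directly. The only transform is the Y-flip y_m = 186.83 − y_svg.

Shape 1 is a open polyline drawn with `<path>`. Its stroke #0000ff means cut at S829, F1068. After flipping Y the toolpath is (9.46,52.14) → (39.81,139.87) → (99.91,47.71) → (71.94,67.27) → (111.97,110.88) → (112.91,141.06).

Shape 2 is a rectangle drawn with `<rect>`. Its stroke #0000ff means cut at S829, F1068. After flipping Y the toolpath is (15.87,110.30) → (74.23,110.30) → (74.23,57.46) → (15.87,57.46) → (15.87,110.30), returning to the start.

Shape 3 is a open polyline drawn with `<polyline>`. Its stroke #008000 means score at S629, F2202. After flipping Y the toolpath is (93.14,46.06) → (61.66,43.41) → (23.30,136.70).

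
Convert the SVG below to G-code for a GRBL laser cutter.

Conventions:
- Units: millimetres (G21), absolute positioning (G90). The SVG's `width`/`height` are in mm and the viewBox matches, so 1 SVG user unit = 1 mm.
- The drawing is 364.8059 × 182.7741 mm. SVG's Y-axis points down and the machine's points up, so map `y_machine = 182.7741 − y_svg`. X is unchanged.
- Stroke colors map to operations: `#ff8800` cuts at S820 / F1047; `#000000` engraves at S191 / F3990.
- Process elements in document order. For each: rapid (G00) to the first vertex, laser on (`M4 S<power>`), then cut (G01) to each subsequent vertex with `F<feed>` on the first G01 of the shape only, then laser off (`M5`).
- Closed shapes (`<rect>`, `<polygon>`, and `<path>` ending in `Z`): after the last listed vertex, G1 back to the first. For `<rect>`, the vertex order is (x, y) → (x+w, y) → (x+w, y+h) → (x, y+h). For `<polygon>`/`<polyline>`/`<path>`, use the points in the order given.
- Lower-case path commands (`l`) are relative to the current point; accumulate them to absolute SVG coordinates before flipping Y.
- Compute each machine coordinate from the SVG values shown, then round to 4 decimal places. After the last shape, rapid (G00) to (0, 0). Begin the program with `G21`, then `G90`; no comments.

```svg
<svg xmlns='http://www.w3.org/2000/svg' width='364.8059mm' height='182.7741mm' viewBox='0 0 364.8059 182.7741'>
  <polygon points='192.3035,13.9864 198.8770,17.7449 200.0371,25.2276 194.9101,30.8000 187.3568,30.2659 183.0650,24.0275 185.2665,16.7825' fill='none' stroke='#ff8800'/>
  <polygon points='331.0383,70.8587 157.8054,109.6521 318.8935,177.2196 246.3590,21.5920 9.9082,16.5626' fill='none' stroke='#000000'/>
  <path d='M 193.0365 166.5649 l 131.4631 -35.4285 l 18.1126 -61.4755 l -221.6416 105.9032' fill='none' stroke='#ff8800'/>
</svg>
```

G21
G90
G00 X192.3035 Y168.7877
M4 S820
G01 X198.8770 Y165.0292 F1047
G01 X200.0371 Y157.5465
G01 X194.9101 Y151.9741
G01 X187.3568 Y152.5082
G01 X183.0650 Y158.7466
G01 X185.2665 Y165.9916
G01 X192.3035 Y168.7877
M5
G00 X331.0383 Y111.9154
M4 S191
G01 X157.8054 Y73.1220 F3990
G01 X318.8935 Y5.5545
G01 X246.3590 Y161.1821
G01 X9.9082 Y166.2115
G01 X331.0383 Y111.9154
M5
G00 X193.0365 Y16.2092
M4 S820
G01 X324.4996 Y51.6377 F1047
G01 X342.6122 Y113.1132
G01 X120.9706 Y7.2100
M5
G00 X0.0000 Y0.0000

1 u = 1 mm; y_m = 182.7741 − y.

[1] `<polygon>` regular polygon, #ff8800→cut S820 F1047: (192.3035,168.7877) → (198.8770,165.0292) → (200.0371,157.5465) → (194.9101,151.9741) → (187.3568,152.5082) → (183.0650,158.7466) → (185.2665,165.9916) → (192.3035,168.7877) (closed)

[2] `<polygon>` closed polygon, #000000→engrave S191 F3990: (331.0383,111.9154) → (157.8054,73.1220) → (318.8935,5.5545) → (246.3590,161.1821) → (9.9082,166.2115) → (331.0383,111.9154) (closed)

[3] `<path>` open polyline, #ff8800→cut S820 F1047: (193.0365,16.2092) → (324.4996,51.6377) → (342.6122,113.1132) → (120.9706,7.2100)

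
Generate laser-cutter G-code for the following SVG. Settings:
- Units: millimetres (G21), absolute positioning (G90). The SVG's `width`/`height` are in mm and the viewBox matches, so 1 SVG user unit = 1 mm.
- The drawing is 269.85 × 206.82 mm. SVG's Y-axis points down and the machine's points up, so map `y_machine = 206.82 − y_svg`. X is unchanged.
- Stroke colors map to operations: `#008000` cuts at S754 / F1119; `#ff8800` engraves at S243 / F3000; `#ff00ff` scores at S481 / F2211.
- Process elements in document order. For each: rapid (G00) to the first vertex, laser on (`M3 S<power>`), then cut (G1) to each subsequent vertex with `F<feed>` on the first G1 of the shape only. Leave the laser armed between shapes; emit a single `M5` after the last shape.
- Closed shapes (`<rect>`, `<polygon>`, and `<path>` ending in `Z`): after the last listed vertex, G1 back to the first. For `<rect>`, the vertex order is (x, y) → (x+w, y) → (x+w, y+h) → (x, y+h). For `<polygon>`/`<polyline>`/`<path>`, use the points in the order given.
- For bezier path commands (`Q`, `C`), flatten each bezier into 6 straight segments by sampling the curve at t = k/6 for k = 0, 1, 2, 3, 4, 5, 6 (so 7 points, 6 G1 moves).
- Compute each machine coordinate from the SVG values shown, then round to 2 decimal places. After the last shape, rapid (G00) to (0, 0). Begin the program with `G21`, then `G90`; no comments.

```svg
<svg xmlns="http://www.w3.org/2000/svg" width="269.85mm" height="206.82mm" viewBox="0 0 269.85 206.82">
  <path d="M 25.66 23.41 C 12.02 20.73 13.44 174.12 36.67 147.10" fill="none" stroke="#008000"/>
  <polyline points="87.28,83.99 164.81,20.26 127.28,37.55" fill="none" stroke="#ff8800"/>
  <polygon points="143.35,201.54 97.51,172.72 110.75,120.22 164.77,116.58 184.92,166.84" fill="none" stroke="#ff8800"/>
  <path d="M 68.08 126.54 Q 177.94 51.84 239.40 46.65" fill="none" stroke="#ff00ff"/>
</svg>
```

G21
G90
G00 X25.66 Y183.41
M3 S754
G1 X20.13 Y173.30 F1119
G1 X17.29 Y146.53
G1 X17.34 Y112.44
G1 X20.46 Y80.37
G1 X26.84 Y59.69
G1 X36.67 Y59.72
G00 X87.28 Y122.83
M3 S243
G1 X164.81 Y186.56 F3000
G1 X127.28 Y169.27
G00 X143.35 Y5.28
M3 S243
G1 X97.51 Y34.10 F3000
G1 X110.75 Y86.60
G1 X164.77 Y90.24
G1 X184.92 Y39.98
G1 X143.35 Y5.28
G00 X68.08 Y80.28
M3 S481
G1 X103.36 Y103.25 F2211
G1 X135.94 Y122.36
G1 X165.84 Y137.60
G1 X193.05 Y148.99
G1 X217.57 Y156.51
G1 X239.40 Y160.17
M5
G00 X0.00 Y0.00

viewBox `0 0 269.85 206.82` with mm width/height → 1 unit = 1 mm. Flip: y_m = 206.82 − y_svg.

**Shape 1** — `<path>` cubic bezier, stroke `#008000` → cut (S754, F1119). Control points (SVG): P0=(25.66,23.41), P1=(12.02,20.73), P2=(13.44,174.12), P3=(36.67,147.10); sampled at t=k/6. Machine vertices: (25.66,183.41) → (20.13,173.30) → (17.29,146.53) → (17.34,112.44) → (20.46,80.37) → (26.84,59.69) → (36.67,59.72). Open path.

**Shape 2** — `<polyline>` open polyline, stroke `#ff8800` → engrave (S243, F3000). Machine vertices: (87.28,122.83) → (164.81,186.56) → (127.28,169.27). Open path.

**Shape 3** — `<polygon>` regular polygon, stroke `#ff8800` → engrave (S243, F3000). Machine vertices: (143.35,5.28) → (97.51,34.10) → (110.75,86.60) → (164.77,90.24) → (184.92,39.98) → (143.35,5.28). Closed: final G1 returns to the first vertex.

**Shape 4** — `<path>` quadratic bezier, stroke `#ff00ff` → score (S481, F2211). Control points (SVG): P0=(68.08,126.54), P1=(177.94,51.84), P2=(239.40,46.65); sampled at t=k/6. Machine vertices: (68.08,80.28) → (103.36,103.25) → (135.94,122.36) → (165.84,137.60) → (193.05,148.99) → (217.57,156.51) → (239.40,160.17). Open path.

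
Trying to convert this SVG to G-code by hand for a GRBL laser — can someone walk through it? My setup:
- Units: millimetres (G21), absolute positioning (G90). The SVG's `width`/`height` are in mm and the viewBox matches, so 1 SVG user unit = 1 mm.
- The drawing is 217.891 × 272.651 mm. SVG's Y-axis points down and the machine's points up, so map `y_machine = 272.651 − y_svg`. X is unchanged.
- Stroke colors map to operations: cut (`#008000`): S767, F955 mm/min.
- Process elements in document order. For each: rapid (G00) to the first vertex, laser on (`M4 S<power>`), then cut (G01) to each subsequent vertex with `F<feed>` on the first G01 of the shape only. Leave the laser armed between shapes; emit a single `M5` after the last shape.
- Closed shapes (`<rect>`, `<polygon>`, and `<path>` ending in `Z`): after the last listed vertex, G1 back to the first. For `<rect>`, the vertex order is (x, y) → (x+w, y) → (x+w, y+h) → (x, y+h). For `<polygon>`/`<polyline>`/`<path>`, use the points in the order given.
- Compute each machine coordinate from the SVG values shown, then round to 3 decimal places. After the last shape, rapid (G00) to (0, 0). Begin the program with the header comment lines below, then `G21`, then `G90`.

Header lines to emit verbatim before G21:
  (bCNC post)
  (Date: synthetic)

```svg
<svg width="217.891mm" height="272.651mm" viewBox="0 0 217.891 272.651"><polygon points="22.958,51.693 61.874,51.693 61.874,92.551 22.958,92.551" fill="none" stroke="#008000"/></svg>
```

viewBox `0 0 217.891 272.651` with mm width/height → 1 unit = 1 mm. Flip: y_m = 272.651 − y_svg.

**Shape 1** — `<polygon>` rectangle, stroke `#008000` → cut (S767, F955). Machine vertices: (22.958,220.958) → (61.874,220.958) → (61.874,180.100) → (22.958,180.100) → (22.958,220.958). Closed: final G1 returns to the first vertex.

(bCNC post)
(Date: synthetic)
G21
G90
G00 X22.958 Y220.958
M4 S767
G01 X61.874 Y220.958 F955
G01 X61.874 Y180.100
G01 X22.958 Y180.100
G01 X22.958 Y220.958
M5
G00 X0.000 Y0.000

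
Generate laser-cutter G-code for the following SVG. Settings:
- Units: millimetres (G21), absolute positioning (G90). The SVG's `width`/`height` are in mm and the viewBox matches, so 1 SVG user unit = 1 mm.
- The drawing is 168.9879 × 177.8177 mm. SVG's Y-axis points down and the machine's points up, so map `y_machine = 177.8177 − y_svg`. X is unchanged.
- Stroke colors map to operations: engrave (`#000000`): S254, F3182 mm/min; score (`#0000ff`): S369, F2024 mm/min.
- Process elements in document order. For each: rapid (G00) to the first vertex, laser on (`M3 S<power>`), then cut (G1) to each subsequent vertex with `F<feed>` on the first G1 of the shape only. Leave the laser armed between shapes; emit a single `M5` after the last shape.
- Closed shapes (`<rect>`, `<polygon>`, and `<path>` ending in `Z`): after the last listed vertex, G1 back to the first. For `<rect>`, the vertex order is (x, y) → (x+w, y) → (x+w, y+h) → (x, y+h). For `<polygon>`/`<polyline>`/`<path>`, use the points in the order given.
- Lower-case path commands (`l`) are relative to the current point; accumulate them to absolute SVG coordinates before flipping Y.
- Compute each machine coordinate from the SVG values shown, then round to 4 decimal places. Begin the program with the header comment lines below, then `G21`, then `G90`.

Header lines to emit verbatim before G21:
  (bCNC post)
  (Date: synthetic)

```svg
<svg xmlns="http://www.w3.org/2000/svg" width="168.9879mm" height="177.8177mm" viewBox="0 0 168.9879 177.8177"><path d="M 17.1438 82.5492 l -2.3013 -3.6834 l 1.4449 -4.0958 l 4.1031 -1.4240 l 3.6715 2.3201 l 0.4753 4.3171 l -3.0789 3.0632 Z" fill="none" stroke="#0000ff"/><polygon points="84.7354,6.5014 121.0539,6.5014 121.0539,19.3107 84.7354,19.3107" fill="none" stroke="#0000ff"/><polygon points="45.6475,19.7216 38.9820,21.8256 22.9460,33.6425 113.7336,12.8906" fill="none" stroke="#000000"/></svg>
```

Since the viewBox matches the mm dimensions, user units are millimetres directly. The only transform is the Y-flip y_m = 177.8177 − y_svg.

Shape 1 is a regular polygon drawn with `<path>`. Its stroke #0000ff means score at S369, F2024. After flipping Y the toolpath is (17.1438,95.2685) → (14.8425,98.9519) → (16.2874,103.0477) → (20.3905,104.4717) → (24.0620,102.1516) → (24.5373,97.8345) → (21.4584,94.7713) → (17.1438,95.2685), returning to the start.

Shape 2 is a rectangle drawn with `<polygon>`. Its stroke #0000ff means score at S369, F2024. After flipping Y the toolpath is (84.7354,171.3163) → (121.0539,171.3163) → (121.0539,158.5070) → (84.7354,158.5070) → (84.7354,171.3163), returning to the start.

Shape 3 is a closed polygon drawn with `<polygon>`. Its stroke #000000 means engrave at S254, F3182. After flipping Y the toolpath is (45.6475,158.0961) → (38.9820,155.9921) → (22.9460,144.1752) → (113.7336,164.9271) → (45.6475,158.0961), returning to the start.

(bCNC post)
(Date: synthetic)
G21
G90
G00 X17.1438 Y95.2685
M3 S369
G1 X14.8425 Y98.9519 F2024
G1 X16.2874 Y103.0477
G1 X20.3905 Y104.4717
G1 X24.0620 Y102.1516
G1 X24.5373 Y97.8345
G1 X21.4584 Y94.7713
G1 X17.1438 Y95.2685
G00 X84.7354 Y171.3163
M3 S369
G1 X121.0539 Y171.3163 F2024
G1 X121.0539 Y158.5070
G1 X84.7354 Y158.5070
G1 X84.7354 Y171.3163
G00 X45.6475 Y158.0961
M3 S254
G1 X38.9820 Y155.9921 F3182
G1 X22.9460 Y144.1752
G1 X113.7336 Y164.9271
G1 X45.6475 Y158.0961
M5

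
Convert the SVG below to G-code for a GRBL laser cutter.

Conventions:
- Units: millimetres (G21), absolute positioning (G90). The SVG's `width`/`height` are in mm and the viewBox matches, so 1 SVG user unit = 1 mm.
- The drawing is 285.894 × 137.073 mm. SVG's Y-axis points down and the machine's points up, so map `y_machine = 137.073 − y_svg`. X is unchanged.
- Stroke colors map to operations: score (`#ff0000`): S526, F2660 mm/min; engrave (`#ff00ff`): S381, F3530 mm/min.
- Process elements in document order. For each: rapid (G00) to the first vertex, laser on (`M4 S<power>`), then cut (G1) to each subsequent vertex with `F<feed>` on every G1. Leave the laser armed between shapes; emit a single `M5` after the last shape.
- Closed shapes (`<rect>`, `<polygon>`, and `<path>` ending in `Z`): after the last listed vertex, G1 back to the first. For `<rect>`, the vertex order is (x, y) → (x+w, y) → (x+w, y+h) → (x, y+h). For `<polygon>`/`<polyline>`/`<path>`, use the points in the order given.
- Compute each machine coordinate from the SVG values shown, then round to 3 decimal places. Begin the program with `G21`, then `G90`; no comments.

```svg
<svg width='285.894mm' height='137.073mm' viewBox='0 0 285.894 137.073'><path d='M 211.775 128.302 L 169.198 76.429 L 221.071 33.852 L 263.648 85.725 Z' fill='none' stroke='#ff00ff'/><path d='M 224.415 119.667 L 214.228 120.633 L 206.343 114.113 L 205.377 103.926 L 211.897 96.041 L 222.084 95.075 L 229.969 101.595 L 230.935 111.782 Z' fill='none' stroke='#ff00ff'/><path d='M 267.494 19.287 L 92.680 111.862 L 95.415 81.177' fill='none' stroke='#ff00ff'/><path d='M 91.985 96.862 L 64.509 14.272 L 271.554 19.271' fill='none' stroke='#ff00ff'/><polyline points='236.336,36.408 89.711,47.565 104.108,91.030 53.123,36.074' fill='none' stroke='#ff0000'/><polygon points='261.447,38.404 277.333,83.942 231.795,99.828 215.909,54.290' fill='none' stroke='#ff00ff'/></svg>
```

1 u = 1 mm; y_m = 137.073 − y.

[1] `<path>` regular polygon, #ff00ff→engrave S381 F3530: (211.775,8.771) → (169.198,60.644) → (221.071,103.221) → (263.648,51.348) → (211.775,8.771) (closed)

[2] `<path>` regular polygon, #ff00ff→engrave S381 F3530: (224.415,17.406) → (214.228,16.440) → (206.343,22.960) → (205.377,33.147) → (211.897,41.032) → (222.084,41.998) → (229.969,35.478) → (230.935,25.291) → (224.415,17.406) (closed)

[3] `<path>` open polyline, #ff00ff→engrave S381 F3530: (267.494,117.786) → (92.680,25.211) → (95.415,55.896)

[4] `<path>` open polyline, #ff00ff→engrave S381 F3530: (91.985,40.211) → (64.509,122.801) → (271.554,117.802)

[5] `<polyline>` open polyline, #ff0000→score S526 F2660: (236.336,100.665) → (89.711,89.508) → (104.108,46.043) → (53.123,100.999)

[6] `<polygon>` regular polygon, #ff00ff→engrave S381 F3530: (261.447,98.669) → (277.333,53.131) → (231.795,37.245) → (215.909,82.783) → (261.447,98.669) (closed)

G21
G90
G00 X211.775 Y8.771
M4 S381
G1 X169.198 Y60.644 F3530
G1 X221.071 Y103.221 F3530
G1 X263.648 Y51.348 F3530
G1 X211.775 Y8.771 F3530
G00 X224.415 Y17.406
M4 S381
G1 X214.228 Y16.440 F3530
G1 X206.343 Y22.960 F3530
G1 X205.377 Y33.147 F3530
G1 X211.897 Y41.032 F3530
G1 X222.084 Y41.998 F3530
G1 X229.969 Y35.478 F3530
G1 X230.935 Y25.291 F3530
G1 X224.415 Y17.406 F3530
G00 X267.494 Y117.786
M4 S381
G1 X92.680 Y25.211 F3530
G1 X95.415 Y55.896 F3530
G00 X91.985 Y40.211
M4 S381
G1 X64.509 Y122.801 F3530
G1 X271.554 Y117.802 F3530
G00 X236.336 Y100.665
M4 S526
G1 X89.711 Y89.508 F2660
G1 X104.108 Y46.043 F2660
G1 X53.123 Y100.999 F2660
G00 X261.447 Y98.669
M4 S381
G1 X277.333 Y53.131 F3530
G1 X231.795 Y37.245 F3530
G1 X215.909 Y82.783 F3530
G1 X261.447 Y98.669 F3530
M5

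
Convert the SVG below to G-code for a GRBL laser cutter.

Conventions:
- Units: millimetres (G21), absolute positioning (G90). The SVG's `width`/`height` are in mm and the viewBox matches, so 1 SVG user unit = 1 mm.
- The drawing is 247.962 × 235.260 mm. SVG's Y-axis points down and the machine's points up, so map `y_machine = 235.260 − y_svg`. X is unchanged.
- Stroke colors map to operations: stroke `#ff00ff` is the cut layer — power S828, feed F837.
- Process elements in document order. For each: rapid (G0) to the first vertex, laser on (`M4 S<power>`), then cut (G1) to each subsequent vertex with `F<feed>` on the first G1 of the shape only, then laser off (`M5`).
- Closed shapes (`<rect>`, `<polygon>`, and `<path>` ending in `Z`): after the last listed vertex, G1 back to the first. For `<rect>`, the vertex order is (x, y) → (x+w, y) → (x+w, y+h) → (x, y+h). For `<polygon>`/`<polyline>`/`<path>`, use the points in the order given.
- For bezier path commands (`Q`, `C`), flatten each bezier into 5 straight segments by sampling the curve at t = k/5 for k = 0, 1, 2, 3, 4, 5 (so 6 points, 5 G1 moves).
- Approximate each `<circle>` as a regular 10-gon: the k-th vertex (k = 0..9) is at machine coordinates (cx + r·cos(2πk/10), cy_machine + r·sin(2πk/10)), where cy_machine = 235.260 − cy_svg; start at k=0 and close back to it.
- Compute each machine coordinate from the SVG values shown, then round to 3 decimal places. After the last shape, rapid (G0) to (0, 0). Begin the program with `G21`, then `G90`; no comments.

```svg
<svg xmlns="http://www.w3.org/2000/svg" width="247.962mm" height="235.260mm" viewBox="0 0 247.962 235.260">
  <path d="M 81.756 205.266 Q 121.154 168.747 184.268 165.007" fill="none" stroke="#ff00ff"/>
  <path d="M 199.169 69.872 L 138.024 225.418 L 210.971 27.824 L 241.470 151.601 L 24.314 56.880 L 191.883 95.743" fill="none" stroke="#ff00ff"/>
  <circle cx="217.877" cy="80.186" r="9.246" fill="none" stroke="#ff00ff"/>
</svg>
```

viewBox `0 0 247.962 235.260` with mm width/height → 1 unit = 1 mm. Flip: y_m = 235.260 − y_svg.

**Shape 1** — `<path>` quadratic bezier, stroke `#ff00ff` → cut (S828, F837). Control points (SVG): P0=(81.756,205.266), P1=(121.154,168.747), P2=(184.268,165.007); sampled at t=k/5. Machine vertices: (81.756,29.994) → (98.464,43.290) → (117.069,53.965) → (137.571,62.016) → (159.971,67.446) → (184.268,70.253). Open path.

**Shape 2** — `<path>` open polyline, stroke `#ff00ff` → cut (S828, F837). Machine vertices: (199.169,165.388) → (138.024,9.842) → (210.971,207.436) → (241.470,83.659) → (24.314,178.380) → (191.883,139.517). Open path.

**Shape 3** — `<circle>` circle, stroke `#ff00ff` → cut (S828, F837). Machine vertices: (227.123,155.074) → (225.357,160.509) → (220.734,163.867) → (215.020,163.867) → (210.397,160.509) → (208.631,155.074) → (210.397,149.639) → (215.020,146.281) → (220.734,146.281) → (225.357,149.639) → (227.123,155.074). Closed: final G1 returns to the first vertex.

G21
G90
G0 X81.756 Y29.994
M4 S828
G1 X98.464 Y43.290 F837
G1 X117.069 Y53.965
G1 X137.571 Y62.016
G1 X159.971 Y67.446
G1 X184.268 Y70.253
M5
G0 X199.169 Y165.388
M4 S828
G1 X138.024 Y9.842 F837
G1 X210.971 Y207.436
G1 X241.470 Y83.659
G1 X24.314 Y178.380
G1 X191.883 Y139.517
M5
G0 X227.123 Y155.074
M4 S828
G1 X225.357 Y160.509 F837
G1 X220.734 Y163.867
G1 X215.020 Y163.867
G1 X210.397 Y160.509
G1 X208.631 Y155.074
G1 X210.397 Y149.639
G1 X215.020 Y146.281
G1 X220.734 Y146.281
G1 X225.357 Y149.639
G1 X227.123 Y155.074
M5
G0 X0.000 Y0.000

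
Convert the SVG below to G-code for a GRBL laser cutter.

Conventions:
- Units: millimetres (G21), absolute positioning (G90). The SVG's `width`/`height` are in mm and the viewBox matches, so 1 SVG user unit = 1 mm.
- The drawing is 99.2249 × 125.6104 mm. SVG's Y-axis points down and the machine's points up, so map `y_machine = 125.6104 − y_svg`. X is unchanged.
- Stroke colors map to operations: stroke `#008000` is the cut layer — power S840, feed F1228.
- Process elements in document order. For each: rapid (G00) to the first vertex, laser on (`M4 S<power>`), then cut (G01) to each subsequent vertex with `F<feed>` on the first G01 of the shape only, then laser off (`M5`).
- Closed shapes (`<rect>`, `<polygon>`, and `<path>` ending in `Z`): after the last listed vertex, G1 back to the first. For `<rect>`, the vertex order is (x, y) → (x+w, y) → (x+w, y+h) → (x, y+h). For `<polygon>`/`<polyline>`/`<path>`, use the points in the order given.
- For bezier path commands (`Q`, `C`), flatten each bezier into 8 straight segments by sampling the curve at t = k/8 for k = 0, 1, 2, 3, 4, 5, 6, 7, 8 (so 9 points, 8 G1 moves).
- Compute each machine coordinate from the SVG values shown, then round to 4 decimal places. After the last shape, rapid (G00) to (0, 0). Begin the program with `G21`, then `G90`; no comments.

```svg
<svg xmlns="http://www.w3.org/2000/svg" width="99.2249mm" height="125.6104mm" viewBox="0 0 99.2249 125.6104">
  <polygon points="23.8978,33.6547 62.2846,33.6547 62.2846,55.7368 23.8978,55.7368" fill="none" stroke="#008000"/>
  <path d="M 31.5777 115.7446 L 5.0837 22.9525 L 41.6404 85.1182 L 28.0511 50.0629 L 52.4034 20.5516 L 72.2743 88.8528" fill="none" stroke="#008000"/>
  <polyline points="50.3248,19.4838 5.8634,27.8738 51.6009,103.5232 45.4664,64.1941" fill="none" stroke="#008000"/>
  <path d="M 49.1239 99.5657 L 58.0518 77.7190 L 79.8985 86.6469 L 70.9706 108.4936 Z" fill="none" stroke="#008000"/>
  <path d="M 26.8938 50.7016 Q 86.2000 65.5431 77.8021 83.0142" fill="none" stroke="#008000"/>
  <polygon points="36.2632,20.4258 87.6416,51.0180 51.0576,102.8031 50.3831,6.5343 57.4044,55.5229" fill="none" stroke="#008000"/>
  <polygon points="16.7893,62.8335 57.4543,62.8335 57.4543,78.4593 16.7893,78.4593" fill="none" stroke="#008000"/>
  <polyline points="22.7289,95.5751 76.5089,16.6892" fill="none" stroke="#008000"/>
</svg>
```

1 u = 1 mm; y_m = 125.6104 − y.

[1] `<polygon>` rectangle, #008000→cut S840 F1228: (23.8978,91.9557) → (62.2846,91.9557) → (62.2846,69.8736) → (23.8978,69.8736) → (23.8978,91.9557) (closed)

[2] `<path>` open polyline, #008000→cut S840 F1228: (31.5777,9.8658) → (5.0837,102.6579) → (41.6404,40.4922) → (28.0511,75.5475) → (52.4034,105.0588) → (72.2743,36.7576)

[3] `<polyline>` open polyline, #008000→cut S840 F1228: (50.3248,106.1266) → (5.8634,97.7366) → (51.6009,22.0872) → (45.4664,61.4163)

[4] `<path>` regular polygon, #008000→cut S840 F1228: (49.1239,26.0447) → (58.0518,47.8914) → (79.8985,38.9635) → (70.9706,17.1168) → (49.1239,26.0447) (closed)

[5] `<path>` quadratic bezier, #008000→cut S840 F1228: (26.8938,74.9088) → (40.6625,71.1573) → (52.3154,67.3237) → (61.8526,63.4079) → (69.2740,59.4099) → (74.5796,55.3297) → (77.7695,51.1674) → (78.8437,46.9229) → (77.8021,42.5962)

[6] `<polygon>` closed polygon, #008000→cut S840 F1228: (36.2632,105.1846) → (87.6416,74.5924) → (51.0576,22.8073) → (50.3831,119.0761) → (57.4044,70.0875) → (36.2632,105.1846) (closed)

[7] `<polygon>` rectangle, #008000→cut S840 F1228: (16.7893,62.7769) → (57.4543,62.7769) → (57.4543,47.1511) → (16.7893,47.1511) → (16.7893,62.7769) (closed)

[8] `<polyline>` line segment, #008000→cut S840 F1228: (22.7289,30.0353) → (76.5089,108.9212)

G21
G90
G00 X23.8978 Y91.9557
M4 S840
G01 X62.2846 Y91.9557 F1228
G01 X62.2846 Y69.8736
G01 X23.8978 Y69.8736
G01 X23.8978 Y91.9557
M5
G00 X31.5777 Y9.8658
M4 S840
G01 X5.0837 Y102.6579 F1228
G01 X41.6404 Y40.4922
G01 X28.0511 Y75.5475
G01 X52.4034 Y105.0588
G01 X72.2743 Y36.7576
M5
G00 X50.3248 Y106.1266
M4 S840
G01 X5.8634 Y97.7366 F1228
G01 X51.6009 Y22.0872
G01 X45.4664 Y61.4163
M5
G00 X49.1239 Y26.0447
M4 S840
G01 X58.0518 Y47.8914 F1228
G01 X79.8985 Y38.9635
G01 X70.9706 Y17.1168
G01 X49.1239 Y26.0447
M5
G00 X26.8938 Y74.9088
M4 S840
G01 X40.6625 Y71.1573 F1228
G01 X52.3154 Y67.3237
G01 X61.8526 Y63.4079
G01 X69.2740 Y59.4099
G01 X74.5796 Y55.3297
G01 X77.7695 Y51.1674
G01 X78.8437 Y46.9229
G01 X77.8021 Y42.5962
M5
G00 X36.2632 Y105.1846
M4 S840
G01 X87.6416 Y74.5924 F1228
G01 X51.0576 Y22.8073
G01 X50.3831 Y119.0761
G01 X57.4044 Y70.0875
G01 X36.2632 Y105.1846
M5
G00 X16.7893 Y62.7769
M4 S840
G01 X57.4543 Y62.7769 F1228
G01 X57.4543 Y47.1511
G01 X16.7893 Y47.1511
G01 X16.7893 Y62.7769
M5
G00 X22.7289 Y30.0353
M4 S840
G01 X76.5089 Y108.9212 F1228
M5
G00 X0.0000 Y0.0000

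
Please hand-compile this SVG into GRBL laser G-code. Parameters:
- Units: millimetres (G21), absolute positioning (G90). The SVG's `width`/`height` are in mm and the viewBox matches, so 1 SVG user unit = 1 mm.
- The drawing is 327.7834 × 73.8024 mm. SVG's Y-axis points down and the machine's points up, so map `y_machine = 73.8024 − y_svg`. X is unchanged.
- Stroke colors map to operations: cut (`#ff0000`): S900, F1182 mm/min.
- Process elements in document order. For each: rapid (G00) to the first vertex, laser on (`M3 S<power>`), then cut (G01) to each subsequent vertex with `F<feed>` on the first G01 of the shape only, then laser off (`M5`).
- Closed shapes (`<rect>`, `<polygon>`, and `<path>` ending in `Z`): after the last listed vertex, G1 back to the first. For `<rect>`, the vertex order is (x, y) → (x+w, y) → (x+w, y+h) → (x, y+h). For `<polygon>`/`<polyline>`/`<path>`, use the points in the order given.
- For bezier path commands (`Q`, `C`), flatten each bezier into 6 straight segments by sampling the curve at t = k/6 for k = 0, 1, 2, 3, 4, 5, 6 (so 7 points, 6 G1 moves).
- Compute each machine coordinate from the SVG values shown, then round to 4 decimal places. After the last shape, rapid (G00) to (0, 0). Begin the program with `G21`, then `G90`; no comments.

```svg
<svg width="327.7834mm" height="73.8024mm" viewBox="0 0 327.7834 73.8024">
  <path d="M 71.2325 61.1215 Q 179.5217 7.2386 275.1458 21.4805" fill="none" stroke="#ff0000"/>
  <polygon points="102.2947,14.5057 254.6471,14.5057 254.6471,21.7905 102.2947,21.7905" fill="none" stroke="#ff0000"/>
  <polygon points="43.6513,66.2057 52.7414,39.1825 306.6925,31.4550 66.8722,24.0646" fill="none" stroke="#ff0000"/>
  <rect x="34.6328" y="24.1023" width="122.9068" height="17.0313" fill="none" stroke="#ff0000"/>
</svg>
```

1 u = 1 mm; y_m = 73.8024 − y.

[1] `<path>` quadratic bezier, #ff0000→cut S900 F1182: (71.2325,12.6809) → (106.9771,28.7495) → (142.0181,41.0334) → (176.3554,49.5326) → (209.9892,54.2471) → (242.9193,55.1768) → (275.1458,52.3219)

[2] `<polygon>` rectangle, #ff0000→cut S900 F1182: (102.2947,59.2967) → (254.6471,59.2967) → (254.6471,52.0119) → (102.2947,52.0119) → (102.2947,59.2967) (closed)

[3] `<polygon>` closed polygon, #ff0000→cut S900 F1182: (43.6513,7.5967) → (52.7414,34.6199) → (306.6925,42.3474) → (66.8722,49.7378) → (43.6513,7.5967) (closed)

[4] `<rect>` rectangle, #ff0000→cut S900 F1182: (34.6328,49.7001) → (157.5396,49.7001) → (157.5396,32.6688) → (34.6328,32.6688) → (34.6328,49.7001) (closed)

G21
G90
G00 X71.2325 Y12.6809
M3 S900
G01 X106.9771 Y28.7495 F1182
G01 X142.0181 Y41.0334
G01 X176.3554 Y49.5326
G01 X209.9892 Y54.2471
G01 X242.9193 Y55.1768
G01 X275.1458 Y52.3219
M5
G00 X102.2947 Y59.2967
M3 S900
G01 X254.6471 Y59.2967 F1182
G01 X254.6471 Y52.0119
G01 X102.2947 Y52.0119
G01 X102.2947 Y59.2967
M5
G00 X43.6513 Y7.5967
M3 S900
G01 X52.7414 Y34.6199 F1182
G01 X306.6925 Y42.3474
G01 X66.8722 Y49.7378
G01 X43.6513 Y7.5967
M5
G00 X34.6328 Y49.7001
M3 S900
G01 X157.5396 Y49.7001 F1182
G01 X157.5396 Y32.6688
G01 X34.6328 Y32.6688
G01 X34.6328 Y49.7001
M5
G00 X0.0000 Y0.0000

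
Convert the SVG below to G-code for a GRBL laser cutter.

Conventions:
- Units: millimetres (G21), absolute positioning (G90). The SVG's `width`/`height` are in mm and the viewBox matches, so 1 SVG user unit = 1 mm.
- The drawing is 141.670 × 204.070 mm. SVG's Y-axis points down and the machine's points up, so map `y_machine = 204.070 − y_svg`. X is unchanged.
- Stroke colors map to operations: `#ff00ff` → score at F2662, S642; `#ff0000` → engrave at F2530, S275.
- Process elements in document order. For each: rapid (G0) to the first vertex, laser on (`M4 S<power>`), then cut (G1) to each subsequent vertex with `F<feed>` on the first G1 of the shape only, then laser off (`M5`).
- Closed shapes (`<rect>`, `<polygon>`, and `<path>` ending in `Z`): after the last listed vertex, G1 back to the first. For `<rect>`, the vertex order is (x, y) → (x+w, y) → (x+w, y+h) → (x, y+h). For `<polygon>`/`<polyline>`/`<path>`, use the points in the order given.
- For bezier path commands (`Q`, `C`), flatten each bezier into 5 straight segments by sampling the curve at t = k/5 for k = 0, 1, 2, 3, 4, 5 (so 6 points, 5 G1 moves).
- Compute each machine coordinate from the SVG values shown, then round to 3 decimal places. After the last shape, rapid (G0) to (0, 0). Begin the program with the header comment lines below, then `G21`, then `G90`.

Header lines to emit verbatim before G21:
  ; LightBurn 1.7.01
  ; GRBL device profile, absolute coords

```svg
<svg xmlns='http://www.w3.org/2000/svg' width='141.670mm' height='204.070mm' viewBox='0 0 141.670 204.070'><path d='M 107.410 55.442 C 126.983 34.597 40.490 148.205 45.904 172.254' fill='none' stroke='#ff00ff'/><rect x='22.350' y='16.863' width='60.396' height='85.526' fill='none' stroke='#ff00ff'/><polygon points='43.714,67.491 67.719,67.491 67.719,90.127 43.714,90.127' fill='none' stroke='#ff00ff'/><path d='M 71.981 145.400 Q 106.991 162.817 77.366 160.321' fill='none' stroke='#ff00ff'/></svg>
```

; LightBurn 1.7.01
; GRBL device profile, absolute coords
G21
G90
G0 X107.410 Y148.628
M4 S642
G1 X108.010 Y146.793 F2662
G1 X92.656 Y123.441
G1 X70.852 Y89.326
G1 X52.101 Y55.200
G1 X45.904 Y31.816
M5
G0 X22.350 Y187.207
M4 S642
G1 X82.746 Y187.207 F2662
G1 X82.746 Y101.681
G1 X22.350 Y101.681
G1 X22.350 Y187.207
M5
G0 X43.714 Y136.579
M4 S642
G1 X67.719 Y136.579 F2662
G1 X67.719 Y113.943
G1 X43.714 Y113.943
G1 X43.714 Y136.579
M5
G0 X71.981 Y58.670
M4 S642
G1 X83.400 Y52.500 F2662
G1 X89.647 Y47.922
G1 X90.724 Y44.938
G1 X86.631 Y43.547
G1 X77.366 Y43.749
M5
G0 X0.000 Y0.000

viewBox `0 0 141.670 204.070` with mm width/height → 1 unit = 1 mm. Flip: y_m = 204.070 − y_svg.

**Shape 1** — `<path>` cubic bezier, stroke `#ff00ff` → score (S642, F2662). Control points (SVG): P0=(107.410,55.442), P1=(126.983,34.597), P2=(40.490,148.205), P3=(45.904,172.254); sampled at t=k/5. Machine vertices: (107.410,148.628) → (108.010,146.793) → (92.656,123.441) → (70.852,89.326) → (52.101,55.200) → (45.904,31.816). Open path.

**Shape 2** — `<rect>` rectangle, stroke `#ff00ff` → score (S642, F2662). Machine vertices: (22.350,187.207) → (82.746,187.207) → (82.746,101.681) → (22.350,101.681) → (22.350,187.207). Closed: final G1 returns to the first vertex.

**Shape 3** — `<polygon>` rectangle, stroke `#ff00ff` → score (S642, F2662). Machine vertices: (43.714,136.579) → (67.719,136.579) → (67.719,113.943) → (43.714,113.943) → (43.714,136.579). Closed: final G1 returns to the first vertex.

**Shape 4** — `<path>` quadratic bezier, stroke `#ff00ff` → score (S642, F2662). Control points (SVG): P0=(71.981,145.400), P1=(106.991,162.817), P2=(77.366,160.321); sampled at t=k/5. Machine vertices: (71.981,58.670) → (83.400,52.500) → (89.647,47.922) → (90.724,44.938) → (86.631,43.547) → (77.366,43.749). Open path.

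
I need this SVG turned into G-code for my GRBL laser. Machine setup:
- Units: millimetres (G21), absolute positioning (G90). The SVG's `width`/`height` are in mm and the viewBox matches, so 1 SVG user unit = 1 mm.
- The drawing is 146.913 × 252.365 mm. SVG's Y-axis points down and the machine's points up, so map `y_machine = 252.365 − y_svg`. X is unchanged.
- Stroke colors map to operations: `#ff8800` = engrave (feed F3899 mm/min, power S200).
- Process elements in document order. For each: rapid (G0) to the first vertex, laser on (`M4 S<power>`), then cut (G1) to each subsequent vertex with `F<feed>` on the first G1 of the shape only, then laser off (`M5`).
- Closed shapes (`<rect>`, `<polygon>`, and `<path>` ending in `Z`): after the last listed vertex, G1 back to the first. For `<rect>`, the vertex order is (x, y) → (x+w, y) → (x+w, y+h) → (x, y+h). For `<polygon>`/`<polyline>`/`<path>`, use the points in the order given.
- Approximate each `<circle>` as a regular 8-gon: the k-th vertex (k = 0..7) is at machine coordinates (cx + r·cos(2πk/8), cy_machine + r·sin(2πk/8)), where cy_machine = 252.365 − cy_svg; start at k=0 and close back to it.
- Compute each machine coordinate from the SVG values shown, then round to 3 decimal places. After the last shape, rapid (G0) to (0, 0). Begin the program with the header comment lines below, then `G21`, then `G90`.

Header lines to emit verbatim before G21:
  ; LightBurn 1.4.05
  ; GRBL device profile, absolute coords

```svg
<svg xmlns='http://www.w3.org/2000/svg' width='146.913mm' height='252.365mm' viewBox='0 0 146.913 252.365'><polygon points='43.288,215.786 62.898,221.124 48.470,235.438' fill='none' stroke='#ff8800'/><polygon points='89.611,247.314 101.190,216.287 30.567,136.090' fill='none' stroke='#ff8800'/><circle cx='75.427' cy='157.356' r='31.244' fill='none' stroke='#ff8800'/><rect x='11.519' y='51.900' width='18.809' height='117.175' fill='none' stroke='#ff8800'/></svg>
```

viewBox `0 0 146.913 252.365` with mm width/height → 1 unit = 1 mm. Flip: y_m = 252.365 − y_svg.

**Shape 1** — `<polygon>` regular polygon, stroke `#ff8800` → engrave (S200, F3899). Machine vertices: (43.288,36.579) → (62.898,31.241) → (48.470,16.927) → (43.288,36.579). Closed: final G1 returns to the first vertex.

**Shape 2** — `<polygon>` closed polygon, stroke `#ff8800` → engrave (S200, F3899). Machine vertices: (89.611,5.051) → (101.190,36.078) → (30.567,116.275) → (89.611,5.051). Closed: final G1 returns to the first vertex.

**Shape 3** — `<circle>` circle, stroke `#ff8800` → engrave (S200, F3899). Machine vertices: (106.671,95.009) → (97.520,117.102) → (75.427,126.253) → (53.334,117.102) → (44.183,95.009) → (53.334,72.916) → (75.427,63.765) → (97.520,72.916) → (106.671,95.009). Closed: final G1 returns to the first vertex.

**Shape 4** — `<rect>` rectangle, stroke `#ff8800` → engrave (S200, F3899). Machine vertices: (11.519,200.465) → (30.328,200.465) → (30.328,83.290) → (11.519,83.290) → (11.519,200.465). Closed: final G1 returns to the first vertex.

; LightBurn 1.4.05
; GRBL device profile, absolute coords
G21
G90
G0 X43.288 Y36.579
M4 S200
G1 X62.898 Y31.241 F3899
G1 X48.470 Y16.927
G1 X43.288 Y36.579
M5
G0 X89.611 Y5.051
M4 S200
G1 X101.190 Y36.078 F3899
G1 X30.567 Y116.275
G1 X89.611 Y5.051
M5
G0 X106.671 Y95.009
M4 S200
G1 X97.520 Y117.102 F3899
G1 X75.427 Y126.253
G1 X53.334 Y117.102
G1 X44.183 Y95.009
G1 X53.334 Y72.916
G1 X75.427 Y63.765
G1 X97.520 Y72.916
G1 X106.671 Y95.009
M5
G0 X11.519 Y200.465
M4 S200
G1 X30.328 Y200.465 F3899
G1 X30.328 Y83.290
G1 X11.519 Y83.290
G1 X11.519 Y200.465
M5
G0 X0.000 Y0.000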